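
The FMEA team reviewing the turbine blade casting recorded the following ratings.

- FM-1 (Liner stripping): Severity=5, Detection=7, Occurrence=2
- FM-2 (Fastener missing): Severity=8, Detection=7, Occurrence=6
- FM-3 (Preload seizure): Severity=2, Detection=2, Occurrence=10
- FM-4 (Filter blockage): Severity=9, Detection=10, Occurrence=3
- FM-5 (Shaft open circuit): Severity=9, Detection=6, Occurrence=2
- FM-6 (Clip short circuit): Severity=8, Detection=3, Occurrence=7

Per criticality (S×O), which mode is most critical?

FM-6

Criticality = Severity × Occurrence:
  FM-1: 5 × 2 = 10
  FM-2: 8 × 6 = 48
  FM-3: 2 × 10 = 20
  FM-4: 9 × 3 = 27
  FM-5: 9 × 2 = 18
  FM-6: 8 × 7 = 56
Highest criticality is 56 → FM-6.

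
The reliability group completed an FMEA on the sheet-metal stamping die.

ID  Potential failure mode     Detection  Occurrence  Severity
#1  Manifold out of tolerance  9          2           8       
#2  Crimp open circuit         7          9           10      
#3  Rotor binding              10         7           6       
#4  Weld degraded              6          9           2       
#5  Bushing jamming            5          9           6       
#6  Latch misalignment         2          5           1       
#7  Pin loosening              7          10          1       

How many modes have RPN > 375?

2

RPN = Severity × Occurrence × Detection:
  #1: 8 × 2 × 9 = 144
  #2: 10 × 9 × 7 = 630
  #3: 6 × 7 × 10 = 420
  #4: 2 × 9 × 6 = 108
  #5: 6 × 9 × 5 = 270
  #6: 1 × 5 × 2 = 10
  #7: 1 × 10 × 7 = 70
Modes with RPN > 375: #2 (630), #3 (420) → 2.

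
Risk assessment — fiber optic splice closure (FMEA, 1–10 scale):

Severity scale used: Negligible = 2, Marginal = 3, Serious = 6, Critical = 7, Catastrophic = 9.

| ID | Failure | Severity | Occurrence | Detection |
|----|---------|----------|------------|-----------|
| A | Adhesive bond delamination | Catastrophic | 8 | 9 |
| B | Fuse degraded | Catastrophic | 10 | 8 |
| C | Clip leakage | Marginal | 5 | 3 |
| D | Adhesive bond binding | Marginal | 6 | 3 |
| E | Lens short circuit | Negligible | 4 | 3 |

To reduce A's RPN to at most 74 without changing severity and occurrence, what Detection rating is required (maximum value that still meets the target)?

1

A: S=9, O=8, D=9 → current RPN = 648.
Fixed product = 72. Need 72 × D ≤ 74, so D ≤ 74/72 = 1.03.
Maximum integer Detection rating = 1 (gives RPN 72; D=2 would give 144 > 74).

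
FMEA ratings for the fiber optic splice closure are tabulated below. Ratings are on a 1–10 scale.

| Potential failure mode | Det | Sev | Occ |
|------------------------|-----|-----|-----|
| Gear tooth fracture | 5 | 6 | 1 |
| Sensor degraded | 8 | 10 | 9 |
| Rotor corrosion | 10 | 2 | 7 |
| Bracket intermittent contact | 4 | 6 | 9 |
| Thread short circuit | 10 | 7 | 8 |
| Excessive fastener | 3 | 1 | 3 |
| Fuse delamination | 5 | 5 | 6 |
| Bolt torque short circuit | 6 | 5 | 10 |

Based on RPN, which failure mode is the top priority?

Sensor degraded

RPN = Severity × Occurrence × Detection:
  Gear tooth fracture: 6 × 1 × 5 = 30
  Sensor degraded: 10 × 9 × 8 = 720
  Rotor corrosion: 2 × 7 × 10 = 140
  Bracket intermittent contact: 6 × 9 × 4 = 216
  Thread short circuit: 7 × 8 × 10 = 560
  Excessive fastener: 1 × 3 × 3 = 9
  Fuse delamination: 5 × 6 × 5 = 150
  Bolt torque short circuit: 5 × 10 × 6 = 300
Highest RPN is 720 → Sensor degraded.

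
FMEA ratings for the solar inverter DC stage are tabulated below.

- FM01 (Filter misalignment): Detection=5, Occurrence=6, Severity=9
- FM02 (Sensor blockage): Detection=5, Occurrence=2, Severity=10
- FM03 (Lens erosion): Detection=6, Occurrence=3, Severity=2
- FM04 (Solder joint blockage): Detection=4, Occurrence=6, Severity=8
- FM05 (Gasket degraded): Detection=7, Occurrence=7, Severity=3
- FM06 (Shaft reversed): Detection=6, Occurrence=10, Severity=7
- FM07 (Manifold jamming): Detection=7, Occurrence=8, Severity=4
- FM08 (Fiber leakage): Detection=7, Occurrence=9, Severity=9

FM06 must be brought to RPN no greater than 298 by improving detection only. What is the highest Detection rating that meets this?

FM06: S=7, O=10, D=6 → current RPN = 420.
Fixed product = 70. Need 70 × D ≤ 298, so D ≤ 298/70 = 4.26.
Maximum integer Detection rating = 4 (gives RPN 280; D=5 would give 350 > 298).

4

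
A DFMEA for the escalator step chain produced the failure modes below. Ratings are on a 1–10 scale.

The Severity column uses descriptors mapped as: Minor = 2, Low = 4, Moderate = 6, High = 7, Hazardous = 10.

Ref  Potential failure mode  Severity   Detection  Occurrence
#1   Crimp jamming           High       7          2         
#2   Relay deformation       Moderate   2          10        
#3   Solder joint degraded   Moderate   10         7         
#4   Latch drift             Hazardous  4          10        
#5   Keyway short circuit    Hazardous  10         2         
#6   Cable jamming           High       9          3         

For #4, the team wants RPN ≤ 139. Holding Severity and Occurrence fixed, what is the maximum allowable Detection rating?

#4: S=10, O=10, D=4 → current RPN = 400.
Fixed product = 100. Need 100 × D ≤ 139, so D ≤ 139/100 = 1.39.
Maximum integer Detection rating = 1 (gives RPN 100; D=2 would give 200 > 139).

1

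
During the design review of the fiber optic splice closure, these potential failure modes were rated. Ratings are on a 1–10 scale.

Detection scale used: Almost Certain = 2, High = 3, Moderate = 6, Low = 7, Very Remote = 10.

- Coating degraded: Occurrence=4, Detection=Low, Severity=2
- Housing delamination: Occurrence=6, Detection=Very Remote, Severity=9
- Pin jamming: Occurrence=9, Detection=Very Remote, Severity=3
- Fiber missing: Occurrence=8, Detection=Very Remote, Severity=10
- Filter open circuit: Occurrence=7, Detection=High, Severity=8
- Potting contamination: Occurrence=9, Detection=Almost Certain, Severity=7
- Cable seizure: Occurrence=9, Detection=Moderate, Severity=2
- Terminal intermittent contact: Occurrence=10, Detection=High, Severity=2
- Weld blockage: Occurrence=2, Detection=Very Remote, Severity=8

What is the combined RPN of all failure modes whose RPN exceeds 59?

2232

RPN = Severity × Occurrence × Detection:
  Coating degraded: 2 × 4 × 7 = 56
  Housing delamination: 9 × 6 × 10 = 540
  Pin jamming: 3 × 9 × 10 = 270
  Fiber missing: 10 × 8 × 10 = 800
  Filter open circuit: 8 × 7 × 3 = 168
  Potting contamination: 7 × 9 × 2 = 126
  Cable seizure: 2 × 9 × 6 = 108
  Terminal intermittent contact: 2 × 10 × 3 = 60
  Weld blockage: 8 × 2 × 10 = 160
RPN > 59: Housing delamination (540), Pin jamming (270), Fiber missing (800), Filter open circuit (168), Potting contamination (126), Cable seizure (108), Terminal intermittent contact (60), Weld blockage (160).
Sum: 540 + 270 + 800 + 168 + 126 + 108 + 60 + 160 = 2232.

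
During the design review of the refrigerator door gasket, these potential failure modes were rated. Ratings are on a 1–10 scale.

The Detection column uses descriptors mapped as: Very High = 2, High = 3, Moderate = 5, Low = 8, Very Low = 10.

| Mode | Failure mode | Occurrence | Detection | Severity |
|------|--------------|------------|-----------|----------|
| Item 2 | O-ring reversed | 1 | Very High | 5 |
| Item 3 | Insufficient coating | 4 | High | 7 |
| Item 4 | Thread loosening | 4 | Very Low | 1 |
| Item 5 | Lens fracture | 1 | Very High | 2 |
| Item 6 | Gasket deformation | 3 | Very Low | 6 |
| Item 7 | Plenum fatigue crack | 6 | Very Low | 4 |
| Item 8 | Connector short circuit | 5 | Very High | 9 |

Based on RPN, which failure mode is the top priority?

RPN = Severity × Occurrence × Detection:
  Item 2: 5 × 1 × 2 = 10
  Item 3: 7 × 4 × 3 = 84
  Item 4: 1 × 4 × 10 = 40
  Item 5: 2 × 1 × 2 = 4
  Item 6: 6 × 3 × 10 = 180
  Item 7: 4 × 6 × 10 = 240
  Item 8: 9 × 5 × 2 = 90
Highest RPN is 240 → Item 7.

Item 7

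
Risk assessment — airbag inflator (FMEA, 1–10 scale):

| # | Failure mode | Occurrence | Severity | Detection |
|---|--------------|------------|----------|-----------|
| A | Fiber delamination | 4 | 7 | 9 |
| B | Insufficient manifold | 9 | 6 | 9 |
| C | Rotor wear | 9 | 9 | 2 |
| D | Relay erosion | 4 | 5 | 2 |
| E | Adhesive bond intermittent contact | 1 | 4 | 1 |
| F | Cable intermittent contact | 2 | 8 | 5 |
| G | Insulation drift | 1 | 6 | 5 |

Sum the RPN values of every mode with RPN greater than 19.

1050

RPN = Severity × Occurrence × Detection:
  A: 7 × 4 × 9 = 252
  B: 6 × 9 × 9 = 486
  C: 9 × 9 × 2 = 162
  D: 5 × 4 × 2 = 40
  E: 4 × 1 × 1 = 4
  F: 8 × 2 × 5 = 80
  G: 6 × 1 × 5 = 30
RPN > 19: A (252), B (486), C (162), D (40), F (80), G (30).
Sum: 252 + 486 + 162 + 40 + 80 + 30 = 1050.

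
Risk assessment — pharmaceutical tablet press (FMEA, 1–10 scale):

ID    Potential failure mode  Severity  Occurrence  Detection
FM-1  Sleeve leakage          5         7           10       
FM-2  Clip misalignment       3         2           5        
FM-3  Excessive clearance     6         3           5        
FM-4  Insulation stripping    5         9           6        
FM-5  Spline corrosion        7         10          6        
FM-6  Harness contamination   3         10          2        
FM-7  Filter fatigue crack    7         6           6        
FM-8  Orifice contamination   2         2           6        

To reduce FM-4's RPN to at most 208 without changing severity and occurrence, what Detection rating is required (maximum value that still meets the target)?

FM-4: S=5, O=9, D=6 → current RPN = 270.
Fixed product = 45. Need 45 × D ≤ 208, so D ≤ 208/45 = 4.62.
Maximum integer Detection rating = 4 (gives RPN 180; D=5 would give 225 > 208).

4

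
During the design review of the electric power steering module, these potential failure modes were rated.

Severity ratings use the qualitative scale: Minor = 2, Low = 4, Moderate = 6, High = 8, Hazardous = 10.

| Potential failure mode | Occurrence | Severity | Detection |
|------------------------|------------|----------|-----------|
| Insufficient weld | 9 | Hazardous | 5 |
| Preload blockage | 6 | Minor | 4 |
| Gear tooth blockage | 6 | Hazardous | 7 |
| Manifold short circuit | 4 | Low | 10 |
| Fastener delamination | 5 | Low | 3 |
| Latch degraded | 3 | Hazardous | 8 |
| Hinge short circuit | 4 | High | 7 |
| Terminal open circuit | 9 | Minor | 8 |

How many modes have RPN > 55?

RPN = Severity × Occurrence × Detection:
  Insufficient weld: 10 × 9 × 5 = 450
  Preload blockage: 2 × 6 × 4 = 48
  Gear tooth blockage: 10 × 6 × 7 = 420
  Manifold short circuit: 4 × 4 × 10 = 160
  Fastener delamination: 4 × 5 × 3 = 60
  Latch degraded: 10 × 3 × 8 = 240
  Hinge short circuit: 8 × 4 × 7 = 224
  Terminal open circuit: 2 × 9 × 8 = 144
Modes with RPN > 55: Insufficient weld (450), Gear tooth blockage (420), Manifold short circuit (160), Fastener delamination (60), Latch degraded (240), Hinge short circuit (224), Terminal open circuit (144) → 7.

7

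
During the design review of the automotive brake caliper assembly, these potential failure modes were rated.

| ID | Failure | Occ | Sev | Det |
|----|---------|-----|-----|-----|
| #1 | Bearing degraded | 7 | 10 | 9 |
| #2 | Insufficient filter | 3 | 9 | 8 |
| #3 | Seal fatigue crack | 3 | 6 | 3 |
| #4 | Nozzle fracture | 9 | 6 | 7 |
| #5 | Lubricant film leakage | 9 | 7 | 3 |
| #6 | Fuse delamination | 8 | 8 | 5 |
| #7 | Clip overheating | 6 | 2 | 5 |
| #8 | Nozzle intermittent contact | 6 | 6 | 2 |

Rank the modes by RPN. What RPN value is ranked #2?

RPN = Severity × Occurrence × Detection:
  #1: 10 × 7 × 9 = 630
  #2: 9 × 3 × 8 = 216
  #3: 6 × 3 × 3 = 54
  #4: 6 × 9 × 7 = 378
  #5: 7 × 9 × 3 = 189
  #6: 8 × 8 × 5 = 320
  #7: 2 × 6 × 5 = 60
  #8: 6 × 6 × 2 = 72
Sorted descending: 630, 378, 320, 216, 189, 72, 60, 54.
The second-highest RPN is 378 (#4).

378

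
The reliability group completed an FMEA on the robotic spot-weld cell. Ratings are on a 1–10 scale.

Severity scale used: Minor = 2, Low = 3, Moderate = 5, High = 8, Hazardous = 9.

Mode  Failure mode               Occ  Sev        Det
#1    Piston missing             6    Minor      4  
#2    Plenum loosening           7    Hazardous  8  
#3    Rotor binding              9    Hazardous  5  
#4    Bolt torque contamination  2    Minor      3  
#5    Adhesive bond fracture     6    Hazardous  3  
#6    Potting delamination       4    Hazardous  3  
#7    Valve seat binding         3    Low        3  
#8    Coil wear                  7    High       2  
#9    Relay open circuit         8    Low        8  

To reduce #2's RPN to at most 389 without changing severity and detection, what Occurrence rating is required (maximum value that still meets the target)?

5

#2: S=9, O=7, D=8 → current RPN = 504.
Fixed product = 72. Need 72 × O ≤ 389, so O ≤ 389/72 = 5.40.
Maximum integer Occurrence rating = 5 (gives RPN 360; O=6 would give 432 > 389).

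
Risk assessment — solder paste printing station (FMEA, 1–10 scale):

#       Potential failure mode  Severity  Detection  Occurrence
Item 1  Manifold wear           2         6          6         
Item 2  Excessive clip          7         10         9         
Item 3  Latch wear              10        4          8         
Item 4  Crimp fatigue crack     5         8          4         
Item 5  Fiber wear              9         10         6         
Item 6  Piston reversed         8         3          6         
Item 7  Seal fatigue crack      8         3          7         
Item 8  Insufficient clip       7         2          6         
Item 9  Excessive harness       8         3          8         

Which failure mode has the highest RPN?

Item 2

RPN = Severity × Occurrence × Detection:
  Item 1: 2 × 6 × 6 = 72
  Item 2: 7 × 9 × 10 = 630
  Item 3: 10 × 8 × 4 = 320
  Item 4: 5 × 4 × 8 = 160
  Item 5: 9 × 6 × 10 = 540
  Item 6: 8 × 6 × 3 = 144
  Item 7: 8 × 7 × 3 = 168
  Item 8: 7 × 6 × 2 = 84
  Item 9: 8 × 8 × 3 = 192
Highest RPN is 630 → Item 2.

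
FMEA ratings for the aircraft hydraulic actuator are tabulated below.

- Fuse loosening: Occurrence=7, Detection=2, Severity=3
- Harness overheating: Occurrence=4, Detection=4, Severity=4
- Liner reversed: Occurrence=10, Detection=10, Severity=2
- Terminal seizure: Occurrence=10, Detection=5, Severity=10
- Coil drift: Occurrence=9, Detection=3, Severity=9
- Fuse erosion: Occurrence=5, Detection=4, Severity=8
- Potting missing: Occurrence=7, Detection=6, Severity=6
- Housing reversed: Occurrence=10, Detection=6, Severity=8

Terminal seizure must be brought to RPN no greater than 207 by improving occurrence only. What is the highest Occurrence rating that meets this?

4

Terminal seizure: S=10, O=10, D=5 → current RPN = 500.
Fixed product = 50. Need 50 × O ≤ 207, so O ≤ 207/50 = 4.14.
Maximum integer Occurrence rating = 4 (gives RPN 200; O=5 would give 250 > 207).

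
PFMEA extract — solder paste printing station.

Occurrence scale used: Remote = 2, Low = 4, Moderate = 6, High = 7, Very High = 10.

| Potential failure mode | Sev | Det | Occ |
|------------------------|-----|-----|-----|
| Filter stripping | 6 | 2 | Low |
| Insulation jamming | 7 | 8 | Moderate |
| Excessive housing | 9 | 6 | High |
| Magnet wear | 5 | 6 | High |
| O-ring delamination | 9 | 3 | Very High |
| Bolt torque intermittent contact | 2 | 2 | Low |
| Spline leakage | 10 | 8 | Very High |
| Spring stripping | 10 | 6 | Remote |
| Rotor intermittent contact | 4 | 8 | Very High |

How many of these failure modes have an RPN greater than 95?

7

RPN = Severity × Occurrence × Detection:
  Filter stripping: 6 × 4 × 2 = 48
  Insulation jamming: 7 × 6 × 8 = 336
  Excessive housing: 9 × 7 × 6 = 378
  Magnet wear: 5 × 7 × 6 = 210
  O-ring delamination: 9 × 10 × 3 = 270
  Bolt torque intermittent contact: 2 × 4 × 2 = 16
  Spline leakage: 10 × 10 × 8 = 800
  Spring stripping: 10 × 2 × 6 = 120
  Rotor intermittent contact: 4 × 10 × 8 = 320
Modes with RPN > 95: Insulation jamming (336), Excessive housing (378), Magnet wear (210), O-ring delamination (270), Spline leakage (800), Spring stripping (120), Rotor intermittent contact (320) → 7.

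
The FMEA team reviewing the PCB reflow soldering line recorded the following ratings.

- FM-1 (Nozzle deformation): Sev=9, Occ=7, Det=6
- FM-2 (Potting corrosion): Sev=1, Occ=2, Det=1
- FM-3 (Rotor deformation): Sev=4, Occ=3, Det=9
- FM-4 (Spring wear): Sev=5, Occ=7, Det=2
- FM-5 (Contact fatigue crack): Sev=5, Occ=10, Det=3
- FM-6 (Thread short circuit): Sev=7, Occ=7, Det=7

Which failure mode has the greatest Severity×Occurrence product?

Criticality = Severity × Occurrence:
  FM-1: 9 × 7 = 63
  FM-2: 1 × 2 = 2
  FM-3: 4 × 3 = 12
  FM-4: 5 × 7 = 35
  FM-5: 5 × 10 = 50
  FM-6: 7 × 7 = 49
Highest criticality is 63 → FM-1.

FM-1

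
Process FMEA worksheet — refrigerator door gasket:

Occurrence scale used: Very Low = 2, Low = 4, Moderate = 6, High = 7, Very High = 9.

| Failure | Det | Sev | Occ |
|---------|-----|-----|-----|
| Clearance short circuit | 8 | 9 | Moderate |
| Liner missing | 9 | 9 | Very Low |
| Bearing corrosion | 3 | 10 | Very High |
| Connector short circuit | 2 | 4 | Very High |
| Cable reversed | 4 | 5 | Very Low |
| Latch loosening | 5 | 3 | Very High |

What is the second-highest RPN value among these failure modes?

270

RPN = Severity × Occurrence × Detection:
  Clearance short circuit: 9 × 6 × 8 = 432
  Liner missing: 9 × 2 × 9 = 162
  Bearing corrosion: 10 × 9 × 3 = 270
  Connector short circuit: 4 × 9 × 2 = 72
  Cable reversed: 5 × 2 × 4 = 40
  Latch loosening: 3 × 9 × 5 = 135
Sorted descending: 432, 270, 162, 135, 72, 40.
The second-highest RPN is 270 (Bearing corrosion).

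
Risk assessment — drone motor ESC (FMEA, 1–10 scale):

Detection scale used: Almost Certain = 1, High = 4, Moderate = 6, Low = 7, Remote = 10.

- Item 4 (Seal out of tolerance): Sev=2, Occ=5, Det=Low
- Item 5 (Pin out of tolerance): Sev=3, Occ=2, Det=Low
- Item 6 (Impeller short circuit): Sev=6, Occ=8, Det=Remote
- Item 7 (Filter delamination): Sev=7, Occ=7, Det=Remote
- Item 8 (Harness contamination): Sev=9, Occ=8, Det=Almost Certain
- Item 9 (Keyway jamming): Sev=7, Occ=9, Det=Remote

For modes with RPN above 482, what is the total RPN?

1120

RPN = Severity × Occurrence × Detection:
  Item 4: 2 × 5 × 7 = 70
  Item 5: 3 × 2 × 7 = 42
  Item 6: 6 × 8 × 10 = 480
  Item 7: 7 × 7 × 10 = 490
  Item 8: 9 × 8 × 1 = 72
  Item 9: 7 × 9 × 10 = 630
RPN > 482: Item 7 (490), Item 9 (630).
Sum: 490 + 630 = 1120.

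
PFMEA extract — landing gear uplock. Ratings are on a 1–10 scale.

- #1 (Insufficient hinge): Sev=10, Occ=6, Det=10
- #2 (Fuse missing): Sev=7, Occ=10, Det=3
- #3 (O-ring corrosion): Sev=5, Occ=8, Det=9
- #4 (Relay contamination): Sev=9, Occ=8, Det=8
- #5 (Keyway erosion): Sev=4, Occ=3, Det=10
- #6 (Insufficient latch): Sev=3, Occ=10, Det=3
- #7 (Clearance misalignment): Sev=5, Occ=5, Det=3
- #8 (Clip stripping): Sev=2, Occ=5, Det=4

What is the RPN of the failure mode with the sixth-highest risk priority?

RPN = Severity × Occurrence × Detection:
  #1: 10 × 6 × 10 = 600
  #2: 7 × 10 × 3 = 210
  #3: 5 × 8 × 9 = 360
  #4: 9 × 8 × 8 = 576
  #5: 4 × 3 × 10 = 120
  #6: 3 × 10 × 3 = 90
  #7: 5 × 5 × 3 = 75
  #8: 2 × 5 × 4 = 40
Sorted descending: 600, 576, 360, 210, 120, 90, 75, 40.
The sixth-highest RPN is 90 (#6).

90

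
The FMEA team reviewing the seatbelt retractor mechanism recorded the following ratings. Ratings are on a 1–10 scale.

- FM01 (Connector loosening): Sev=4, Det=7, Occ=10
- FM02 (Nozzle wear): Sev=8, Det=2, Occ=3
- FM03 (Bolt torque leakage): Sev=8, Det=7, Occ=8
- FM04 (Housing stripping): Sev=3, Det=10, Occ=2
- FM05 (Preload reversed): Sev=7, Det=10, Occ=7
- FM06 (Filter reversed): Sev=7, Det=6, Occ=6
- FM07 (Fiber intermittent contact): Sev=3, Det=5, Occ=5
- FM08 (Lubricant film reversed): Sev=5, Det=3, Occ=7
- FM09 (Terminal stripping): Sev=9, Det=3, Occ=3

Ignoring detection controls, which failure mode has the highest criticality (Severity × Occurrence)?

FM03

Criticality = Severity × Occurrence:
  FM01: 4 × 10 = 40
  FM02: 8 × 3 = 24
  FM03: 8 × 8 = 64
  FM04: 3 × 2 = 6
  FM05: 7 × 7 = 49
  FM06: 7 × 6 = 42
  FM07: 3 × 5 = 15
  FM08: 5 × 7 = 35
  FM09: 9 × 3 = 27
Highest criticality is 64 → FM03.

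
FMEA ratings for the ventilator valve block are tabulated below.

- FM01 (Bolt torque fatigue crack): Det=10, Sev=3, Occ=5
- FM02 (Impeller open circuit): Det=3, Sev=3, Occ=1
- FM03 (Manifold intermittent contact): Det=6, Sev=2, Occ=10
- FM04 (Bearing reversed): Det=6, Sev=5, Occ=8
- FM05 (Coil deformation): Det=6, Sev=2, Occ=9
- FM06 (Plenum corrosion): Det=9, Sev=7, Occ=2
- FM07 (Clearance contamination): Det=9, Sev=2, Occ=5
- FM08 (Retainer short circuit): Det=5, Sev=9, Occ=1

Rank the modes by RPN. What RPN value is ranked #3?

126

RPN = Severity × Occurrence × Detection:
  FM01: 3 × 5 × 10 = 150
  FM02: 3 × 1 × 3 = 9
  FM03: 2 × 10 × 6 = 120
  FM04: 5 × 8 × 6 = 240
  FM05: 2 × 9 × 6 = 108
  FM06: 7 × 2 × 9 = 126
  FM07: 2 × 5 × 9 = 90
  FM08: 9 × 1 × 5 = 45
Sorted descending: 240, 150, 126, 120, 108, 90, 45, 9.
The third-highest RPN is 126 (FM06).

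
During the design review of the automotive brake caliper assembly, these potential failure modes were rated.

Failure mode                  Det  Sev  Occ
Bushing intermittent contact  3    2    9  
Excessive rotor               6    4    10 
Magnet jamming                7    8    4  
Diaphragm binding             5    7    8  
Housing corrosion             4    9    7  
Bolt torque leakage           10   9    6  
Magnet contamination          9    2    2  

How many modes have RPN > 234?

4

RPN = Severity × Occurrence × Detection:
  Bushing intermittent contact: 2 × 9 × 3 = 54
  Excessive rotor: 4 × 10 × 6 = 240
  Magnet jamming: 8 × 4 × 7 = 224
  Diaphragm binding: 7 × 8 × 5 = 280
  Housing corrosion: 9 × 7 × 4 = 252
  Bolt torque leakage: 9 × 6 × 10 = 540
  Magnet contamination: 2 × 2 × 9 = 36
Modes with RPN > 234: Excessive rotor (240), Diaphragm binding (280), Housing corrosion (252), Bolt torque leakage (540) → 4.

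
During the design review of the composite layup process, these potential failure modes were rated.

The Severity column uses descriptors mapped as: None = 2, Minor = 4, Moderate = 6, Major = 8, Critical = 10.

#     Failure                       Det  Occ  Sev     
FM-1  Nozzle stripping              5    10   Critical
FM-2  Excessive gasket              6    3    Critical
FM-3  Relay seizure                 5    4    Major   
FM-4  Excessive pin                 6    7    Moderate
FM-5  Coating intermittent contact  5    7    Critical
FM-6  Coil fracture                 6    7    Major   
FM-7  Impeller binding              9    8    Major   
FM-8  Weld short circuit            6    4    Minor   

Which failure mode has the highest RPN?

RPN = Severity × Occurrence × Detection:
  FM-1: 10 × 10 × 5 = 500
  FM-2: 10 × 3 × 6 = 180
  FM-3: 8 × 4 × 5 = 160
  FM-4: 6 × 7 × 6 = 252
  FM-5: 10 × 7 × 5 = 350
  FM-6: 8 × 7 × 6 = 336
  FM-7: 8 × 8 × 9 = 576
  FM-8: 4 × 4 × 6 = 96
Highest RPN is 576 → FM-7.

FM-7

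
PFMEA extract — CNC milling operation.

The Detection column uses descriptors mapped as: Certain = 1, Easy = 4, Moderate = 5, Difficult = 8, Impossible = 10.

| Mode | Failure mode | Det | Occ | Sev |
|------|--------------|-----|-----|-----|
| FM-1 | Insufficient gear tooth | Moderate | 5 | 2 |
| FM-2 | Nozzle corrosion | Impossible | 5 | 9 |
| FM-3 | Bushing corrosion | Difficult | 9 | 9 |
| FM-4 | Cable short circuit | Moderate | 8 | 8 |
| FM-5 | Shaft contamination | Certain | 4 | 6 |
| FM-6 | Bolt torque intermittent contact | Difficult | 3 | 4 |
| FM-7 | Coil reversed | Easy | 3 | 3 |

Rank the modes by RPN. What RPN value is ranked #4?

96

RPN = Severity × Occurrence × Detection:
  FM-1: 2 × 5 × 5 = 50
  FM-2: 9 × 5 × 10 = 450
  FM-3: 9 × 9 × 8 = 648
  FM-4: 8 × 8 × 5 = 320
  FM-5: 6 × 4 × 1 = 24
  FM-6: 4 × 3 × 8 = 96
  FM-7: 3 × 3 × 4 = 36
Sorted descending: 648, 450, 320, 96, 50, 36, 24.
The fourth-highest RPN is 96 (FM-6).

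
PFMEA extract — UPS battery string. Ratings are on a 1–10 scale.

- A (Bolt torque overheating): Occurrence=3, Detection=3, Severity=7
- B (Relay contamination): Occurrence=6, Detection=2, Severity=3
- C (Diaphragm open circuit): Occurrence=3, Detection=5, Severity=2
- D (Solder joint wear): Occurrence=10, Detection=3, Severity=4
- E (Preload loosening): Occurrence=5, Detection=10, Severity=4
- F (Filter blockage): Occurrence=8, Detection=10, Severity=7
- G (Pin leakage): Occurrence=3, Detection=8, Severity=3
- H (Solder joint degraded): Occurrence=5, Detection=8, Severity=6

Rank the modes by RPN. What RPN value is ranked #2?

240

RPN = Severity × Occurrence × Detection:
  A: 7 × 3 × 3 = 63
  B: 3 × 6 × 2 = 36
  C: 2 × 3 × 5 = 30
  D: 4 × 10 × 3 = 120
  E: 4 × 5 × 10 = 200
  F: 7 × 8 × 10 = 560
  G: 3 × 3 × 8 = 72
  H: 6 × 5 × 8 = 240
Sorted descending: 560, 240, 200, 120, 72, 63, 36, 30.
The second-highest RPN is 240 (H).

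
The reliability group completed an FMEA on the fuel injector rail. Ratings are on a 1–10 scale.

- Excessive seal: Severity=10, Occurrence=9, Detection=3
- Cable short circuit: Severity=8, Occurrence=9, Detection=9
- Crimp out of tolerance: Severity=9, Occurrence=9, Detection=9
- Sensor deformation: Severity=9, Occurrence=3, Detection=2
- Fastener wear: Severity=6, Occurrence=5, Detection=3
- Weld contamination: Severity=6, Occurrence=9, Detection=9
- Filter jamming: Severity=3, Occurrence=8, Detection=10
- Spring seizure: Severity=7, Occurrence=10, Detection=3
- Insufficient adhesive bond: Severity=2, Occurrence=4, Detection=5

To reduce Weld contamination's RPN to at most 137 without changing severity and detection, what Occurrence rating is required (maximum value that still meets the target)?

2

Weld contamination: S=6, O=9, D=9 → current RPN = 486.
Fixed product = 54. Need 54 × O ≤ 137, so O ≤ 137/54 = 2.54.
Maximum integer Occurrence rating = 2 (gives RPN 108; O=3 would give 162 > 137).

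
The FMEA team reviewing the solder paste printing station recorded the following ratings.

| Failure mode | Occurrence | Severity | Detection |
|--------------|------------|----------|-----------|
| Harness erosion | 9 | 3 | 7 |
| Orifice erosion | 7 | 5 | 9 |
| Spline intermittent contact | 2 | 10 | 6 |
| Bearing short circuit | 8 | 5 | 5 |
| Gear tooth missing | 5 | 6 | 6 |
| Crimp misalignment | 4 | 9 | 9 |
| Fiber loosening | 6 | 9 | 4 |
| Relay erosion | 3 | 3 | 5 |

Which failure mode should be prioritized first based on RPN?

RPN = Severity × Occurrence × Detection:
  Harness erosion: 3 × 9 × 7 = 189
  Orifice erosion: 5 × 7 × 9 = 315
  Spline intermittent contact: 10 × 2 × 6 = 120
  Bearing short circuit: 5 × 8 × 5 = 200
  Gear tooth missing: 6 × 5 × 6 = 180
  Crimp misalignment: 9 × 4 × 9 = 324
  Fiber loosening: 9 × 6 × 4 = 216
  Relay erosion: 3 × 3 × 5 = 45
Highest RPN is 324 → Crimp misalignment.

Crimp misalignment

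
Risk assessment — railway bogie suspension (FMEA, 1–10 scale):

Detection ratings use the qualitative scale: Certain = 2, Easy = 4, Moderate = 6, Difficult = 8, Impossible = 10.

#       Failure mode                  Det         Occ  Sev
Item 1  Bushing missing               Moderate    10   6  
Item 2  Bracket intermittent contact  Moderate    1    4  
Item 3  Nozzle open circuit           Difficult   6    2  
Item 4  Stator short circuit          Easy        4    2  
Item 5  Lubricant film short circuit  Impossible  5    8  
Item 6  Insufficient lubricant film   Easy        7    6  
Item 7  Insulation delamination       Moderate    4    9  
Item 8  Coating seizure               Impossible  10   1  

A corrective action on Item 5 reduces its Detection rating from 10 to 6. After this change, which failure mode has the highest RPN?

RPN = Severity × Occurrence × Detection:
  Item 1: 6 × 10 × 6 = 360
  Item 2: 4 × 1 × 6 = 24
  Item 3: 2 × 6 × 8 = 96
  Item 4: 2 × 4 × 4 = 32
  Item 5: 8 × 5 × 10 = 400
  Item 6: 6 × 7 × 4 = 168
  Item 7: 9 × 4 × 6 = 216
  Item 8: 1 × 10 × 10 = 100
After action: Item 5 → 8 × 5 × 6 = 240.
Revised RPNs: Item 1=360, Item 5=240, Item 7=216, Item 6=168, Item 8=100, Item 3=96, Item 4=32, Item 2=24.
Highest is now Item 1 (360).

Item 1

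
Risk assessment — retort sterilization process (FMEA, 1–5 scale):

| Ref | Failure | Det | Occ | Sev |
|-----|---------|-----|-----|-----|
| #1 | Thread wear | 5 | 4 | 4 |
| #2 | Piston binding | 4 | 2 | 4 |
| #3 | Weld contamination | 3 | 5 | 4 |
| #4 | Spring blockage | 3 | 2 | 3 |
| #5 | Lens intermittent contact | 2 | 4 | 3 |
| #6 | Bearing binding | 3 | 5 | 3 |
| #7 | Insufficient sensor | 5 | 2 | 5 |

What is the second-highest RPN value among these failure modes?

RPN = Severity × Occurrence × Detection:
  #1: 4 × 4 × 5 = 80
  #2: 4 × 2 × 4 = 32
  #3: 4 × 5 × 3 = 60
  #4: 3 × 2 × 3 = 18
  #5: 3 × 4 × 2 = 24
  #6: 3 × 5 × 3 = 45
  #7: 5 × 2 × 5 = 50
Sorted descending: 80, 60, 50, 45, 32, 24, 18.
The second-highest RPN is 60 (#3).

60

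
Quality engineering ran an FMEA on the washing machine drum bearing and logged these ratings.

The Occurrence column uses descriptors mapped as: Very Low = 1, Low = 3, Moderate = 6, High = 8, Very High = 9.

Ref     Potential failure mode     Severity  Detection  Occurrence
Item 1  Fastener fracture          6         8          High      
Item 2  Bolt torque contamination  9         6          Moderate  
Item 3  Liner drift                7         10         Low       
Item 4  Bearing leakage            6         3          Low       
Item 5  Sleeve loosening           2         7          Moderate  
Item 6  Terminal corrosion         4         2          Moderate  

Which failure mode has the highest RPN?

RPN = Severity × Occurrence × Detection:
  Item 1: 6 × 8 × 8 = 384
  Item 2: 9 × 6 × 6 = 324
  Item 3: 7 × 3 × 10 = 210
  Item 4: 6 × 3 × 3 = 54
  Item 5: 2 × 6 × 7 = 84
  Item 6: 4 × 6 × 2 = 48
Highest RPN is 384 → Item 1.

Item 1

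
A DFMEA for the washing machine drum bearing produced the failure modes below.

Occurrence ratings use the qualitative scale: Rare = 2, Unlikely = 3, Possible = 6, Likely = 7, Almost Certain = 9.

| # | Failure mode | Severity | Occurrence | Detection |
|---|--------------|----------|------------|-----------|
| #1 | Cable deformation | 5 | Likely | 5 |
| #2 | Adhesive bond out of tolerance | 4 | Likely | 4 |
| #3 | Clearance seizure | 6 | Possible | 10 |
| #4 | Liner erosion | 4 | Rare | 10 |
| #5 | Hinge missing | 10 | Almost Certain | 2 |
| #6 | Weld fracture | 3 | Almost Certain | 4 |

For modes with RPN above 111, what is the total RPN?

RPN = Severity × Occurrence × Detection:
  #1: 5 × 7 × 5 = 175
  #2: 4 × 7 × 4 = 112
  #3: 6 × 6 × 10 = 360
  #4: 4 × 2 × 10 = 80
  #5: 10 × 9 × 2 = 180
  #6: 3 × 9 × 4 = 108
RPN > 111: #1 (175), #2 (112), #3 (360), #5 (180).
Sum: 175 + 112 + 360 + 180 = 827.

827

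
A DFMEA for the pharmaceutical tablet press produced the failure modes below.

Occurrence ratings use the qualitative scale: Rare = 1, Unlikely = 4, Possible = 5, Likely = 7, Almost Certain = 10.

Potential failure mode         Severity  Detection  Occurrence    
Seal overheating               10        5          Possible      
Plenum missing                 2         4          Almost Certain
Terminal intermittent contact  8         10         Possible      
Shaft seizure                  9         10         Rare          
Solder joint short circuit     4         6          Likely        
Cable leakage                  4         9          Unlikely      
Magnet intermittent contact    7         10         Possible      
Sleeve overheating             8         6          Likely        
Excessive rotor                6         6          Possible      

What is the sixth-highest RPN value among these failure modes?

168

RPN = Severity × Occurrence × Detection:
  Seal overheating: 10 × 5 × 5 = 250
  Plenum missing: 2 × 10 × 4 = 80
  Terminal intermittent contact: 8 × 5 × 10 = 400
  Shaft seizure: 9 × 1 × 10 = 90
  Solder joint short circuit: 4 × 7 × 6 = 168
  Cable leakage: 4 × 4 × 9 = 144
  Magnet intermittent contact: 7 × 5 × 10 = 350
  Sleeve overheating: 8 × 7 × 6 = 336
  Excessive rotor: 6 × 5 × 6 = 180
Sorted descending: 400, 350, 336, 250, 180, 168, 144, 90, 80.
The sixth-highest RPN is 168 (Solder joint short circuit).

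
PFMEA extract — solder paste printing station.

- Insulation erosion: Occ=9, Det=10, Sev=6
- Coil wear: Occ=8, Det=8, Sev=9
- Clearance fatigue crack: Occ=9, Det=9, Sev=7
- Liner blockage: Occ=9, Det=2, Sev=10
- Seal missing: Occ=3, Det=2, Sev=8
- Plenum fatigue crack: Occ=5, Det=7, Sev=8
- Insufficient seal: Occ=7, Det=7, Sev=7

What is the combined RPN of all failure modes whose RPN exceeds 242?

RPN = Severity × Occurrence × Detection:
  Insulation erosion: 6 × 9 × 10 = 540
  Coil wear: 9 × 8 × 8 = 576
  Clearance fatigue crack: 7 × 9 × 9 = 567
  Liner blockage: 10 × 9 × 2 = 180
  Seal missing: 8 × 3 × 2 = 48
  Plenum fatigue crack: 8 × 5 × 7 = 280
  Insufficient seal: 7 × 7 × 7 = 343
RPN > 242: Insulation erosion (540), Coil wear (576), Clearance fatigue crack (567), Plenum fatigue crack (280), Insufficient seal (343).
Sum: 540 + 576 + 567 + 280 + 343 = 2306.

2306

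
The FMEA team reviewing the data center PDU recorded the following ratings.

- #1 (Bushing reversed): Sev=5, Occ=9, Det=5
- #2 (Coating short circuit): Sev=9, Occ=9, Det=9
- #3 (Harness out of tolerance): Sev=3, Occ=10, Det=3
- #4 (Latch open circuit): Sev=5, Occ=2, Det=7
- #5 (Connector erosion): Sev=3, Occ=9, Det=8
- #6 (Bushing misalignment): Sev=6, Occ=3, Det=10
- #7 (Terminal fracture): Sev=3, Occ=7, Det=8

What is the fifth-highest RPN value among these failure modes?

168

RPN = Severity × Occurrence × Detection:
  #1: 5 × 9 × 5 = 225
  #2: 9 × 9 × 9 = 729
  #3: 3 × 10 × 3 = 90
  #4: 5 × 2 × 7 = 70
  #5: 3 × 9 × 8 = 216
  #6: 6 × 3 × 10 = 180
  #7: 3 × 7 × 8 = 168
Sorted descending: 729, 225, 216, 180, 168, 90, 70.
The fifth-highest RPN is 168 (#7).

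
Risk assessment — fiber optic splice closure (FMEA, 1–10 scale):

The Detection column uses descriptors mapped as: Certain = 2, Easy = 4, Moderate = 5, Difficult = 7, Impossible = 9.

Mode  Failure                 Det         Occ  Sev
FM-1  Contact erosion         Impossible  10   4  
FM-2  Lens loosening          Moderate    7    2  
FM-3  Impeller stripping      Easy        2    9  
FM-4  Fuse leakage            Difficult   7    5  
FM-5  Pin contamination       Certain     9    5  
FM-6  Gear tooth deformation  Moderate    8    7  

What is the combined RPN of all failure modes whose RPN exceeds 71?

RPN = Severity × Occurrence × Detection:
  FM-1: 4 × 10 × 9 = 360
  FM-2: 2 × 7 × 5 = 70
  FM-3: 9 × 2 × 4 = 72
  FM-4: 5 × 7 × 7 = 245
  FM-5: 5 × 9 × 2 = 90
  FM-6: 7 × 8 × 5 = 280
RPN > 71: FM-1 (360), FM-3 (72), FM-4 (245), FM-5 (90), FM-6 (280).
Sum: 360 + 72 + 245 + 90 + 280 = 1047.

1047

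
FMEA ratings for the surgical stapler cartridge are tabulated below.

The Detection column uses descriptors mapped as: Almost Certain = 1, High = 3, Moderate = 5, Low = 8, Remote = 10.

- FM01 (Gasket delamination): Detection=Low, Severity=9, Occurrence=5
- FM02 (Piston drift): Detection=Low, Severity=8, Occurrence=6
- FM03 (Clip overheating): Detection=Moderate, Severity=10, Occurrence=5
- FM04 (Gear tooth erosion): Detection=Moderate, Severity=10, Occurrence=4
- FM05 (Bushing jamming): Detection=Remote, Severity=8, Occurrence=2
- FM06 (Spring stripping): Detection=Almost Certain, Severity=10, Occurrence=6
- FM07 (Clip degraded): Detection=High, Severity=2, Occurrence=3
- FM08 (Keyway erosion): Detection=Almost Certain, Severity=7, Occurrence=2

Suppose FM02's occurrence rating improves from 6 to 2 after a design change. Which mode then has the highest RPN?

FM01

RPN = Severity × Occurrence × Detection:
  FM01: 9 × 5 × 8 = 360
  FM02: 8 × 6 × 8 = 384
  FM03: 10 × 5 × 5 = 250
  FM04: 10 × 4 × 5 = 200
  FM05: 8 × 2 × 10 = 160
  FM06: 10 × 6 × 1 = 60
  FM07: 2 × 3 × 3 = 18
  FM08: 7 × 2 × 1 = 14
After action: FM02 → 8 × 2 × 8 = 128.
Revised RPNs: FM01=360, FM03=250, FM04=200, FM05=160, FM02=128, FM06=60, FM07=18, FM08=14.
Highest is now FM01 (360).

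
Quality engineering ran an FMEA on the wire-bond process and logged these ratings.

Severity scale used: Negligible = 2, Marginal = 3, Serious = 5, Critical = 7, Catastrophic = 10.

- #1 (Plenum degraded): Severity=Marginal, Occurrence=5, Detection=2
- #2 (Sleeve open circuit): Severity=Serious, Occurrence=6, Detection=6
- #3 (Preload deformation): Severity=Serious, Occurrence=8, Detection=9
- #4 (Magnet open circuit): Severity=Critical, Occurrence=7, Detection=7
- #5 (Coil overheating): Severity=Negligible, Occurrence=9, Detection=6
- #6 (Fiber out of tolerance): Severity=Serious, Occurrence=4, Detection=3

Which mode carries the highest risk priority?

RPN = Severity × Occurrence × Detection:
  #1: 3 × 5 × 2 = 30
  #2: 5 × 6 × 6 = 180
  #3: 5 × 8 × 9 = 360
  #4: 7 × 7 × 7 = 343
  #5: 2 × 9 × 6 = 108
  #6: 5 × 4 × 3 = 60
Highest RPN is 360 → #3.

#3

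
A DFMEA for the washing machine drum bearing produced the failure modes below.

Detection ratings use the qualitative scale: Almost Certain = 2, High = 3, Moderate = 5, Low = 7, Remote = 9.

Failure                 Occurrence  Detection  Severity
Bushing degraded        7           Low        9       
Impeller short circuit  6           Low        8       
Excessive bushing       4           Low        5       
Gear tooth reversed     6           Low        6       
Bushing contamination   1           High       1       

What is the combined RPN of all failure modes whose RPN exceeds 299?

777

RPN = Severity × Occurrence × Detection:
  Bushing degraded: 9 × 7 × 7 = 441
  Impeller short circuit: 8 × 6 × 7 = 336
  Excessive bushing: 5 × 4 × 7 = 140
  Gear tooth reversed: 6 × 6 × 7 = 252
  Bushing contamination: 1 × 1 × 3 = 3
RPN > 299: Bushing degraded (441), Impeller short circuit (336).
Sum: 441 + 336 = 777.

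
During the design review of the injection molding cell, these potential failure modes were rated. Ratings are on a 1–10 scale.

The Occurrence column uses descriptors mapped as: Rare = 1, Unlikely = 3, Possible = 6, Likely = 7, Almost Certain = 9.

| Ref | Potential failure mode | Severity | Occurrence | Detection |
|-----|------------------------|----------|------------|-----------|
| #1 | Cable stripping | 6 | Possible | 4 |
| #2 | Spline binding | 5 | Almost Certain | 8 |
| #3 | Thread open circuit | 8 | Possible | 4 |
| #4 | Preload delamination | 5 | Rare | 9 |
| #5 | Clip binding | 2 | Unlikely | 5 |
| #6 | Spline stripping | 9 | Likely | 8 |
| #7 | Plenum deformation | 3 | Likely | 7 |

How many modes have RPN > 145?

RPN = Severity × Occurrence × Detection:
  #1: 6 × 6 × 4 = 144
  #2: 5 × 9 × 8 = 360
  #3: 8 × 6 × 4 = 192
  #4: 5 × 1 × 9 = 45
  #5: 2 × 3 × 5 = 30
  #6: 9 × 7 × 8 = 504
  #7: 3 × 7 × 7 = 147
Modes with RPN > 145: #2 (360), #3 (192), #6 (504), #7 (147) → 4.

4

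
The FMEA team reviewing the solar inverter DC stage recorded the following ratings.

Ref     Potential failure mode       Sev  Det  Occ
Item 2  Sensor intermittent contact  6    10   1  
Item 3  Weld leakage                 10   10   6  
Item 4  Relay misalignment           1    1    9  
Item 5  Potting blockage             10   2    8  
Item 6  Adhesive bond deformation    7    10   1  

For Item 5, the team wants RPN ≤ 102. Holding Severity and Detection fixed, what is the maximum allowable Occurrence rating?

Item 5: S=10, O=8, D=2 → current RPN = 160.
Fixed product = 20. Need 20 × O ≤ 102, so O ≤ 102/20 = 5.10.
Maximum integer Occurrence rating = 5 (gives RPN 100; O=6 would give 120 > 102).

5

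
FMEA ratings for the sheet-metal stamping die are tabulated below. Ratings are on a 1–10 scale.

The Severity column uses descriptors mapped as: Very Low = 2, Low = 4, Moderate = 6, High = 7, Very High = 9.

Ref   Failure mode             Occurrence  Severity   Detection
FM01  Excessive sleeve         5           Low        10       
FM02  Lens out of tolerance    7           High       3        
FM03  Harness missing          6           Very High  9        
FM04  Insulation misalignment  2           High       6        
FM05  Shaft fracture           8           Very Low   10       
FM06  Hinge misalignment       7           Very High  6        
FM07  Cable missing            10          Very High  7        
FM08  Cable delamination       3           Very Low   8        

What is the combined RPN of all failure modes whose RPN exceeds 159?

1854

RPN = Severity × Occurrence × Detection:
  FM01: 4 × 5 × 10 = 200
  FM02: 7 × 7 × 3 = 147
  FM03: 9 × 6 × 9 = 486
  FM04: 7 × 2 × 6 = 84
  FM05: 2 × 8 × 10 = 160
  FM06: 9 × 7 × 6 = 378
  FM07: 9 × 10 × 7 = 630
  FM08: 2 × 3 × 8 = 48
RPN > 159: FM01 (200), FM03 (486), FM05 (160), FM06 (378), FM07 (630).
Sum: 200 + 486 + 160 + 378 + 630 = 1854.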